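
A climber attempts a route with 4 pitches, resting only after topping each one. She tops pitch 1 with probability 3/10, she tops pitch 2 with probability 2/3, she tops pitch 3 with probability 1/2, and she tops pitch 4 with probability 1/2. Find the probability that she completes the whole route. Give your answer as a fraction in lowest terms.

Multiplying along the chain,
P = 3/10 × 2/3 × 1/2 × 1/2 = 6/120 = 1/20.

1/20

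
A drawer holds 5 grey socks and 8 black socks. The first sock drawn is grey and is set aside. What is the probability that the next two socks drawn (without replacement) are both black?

After the first draw, 8 of the remaining 12 socks are black.
P = 8/12 × 7/11 = 56/132 = 14/33.

14/33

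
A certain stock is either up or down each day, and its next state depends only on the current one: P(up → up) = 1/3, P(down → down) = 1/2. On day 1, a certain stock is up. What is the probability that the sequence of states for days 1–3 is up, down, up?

Day 1 is given. For each transition, use the conditional probability from the current state:
P(down | up) = 2/3; P(up | down) = 1/2.
P = 2/3 × 1/2 = 2/6 = 1/3.

1/3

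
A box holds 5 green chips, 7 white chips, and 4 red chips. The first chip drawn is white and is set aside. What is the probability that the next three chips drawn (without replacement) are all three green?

2/91

After the first draw, 5 of the remaining 15 chips are green.
P = 5/15 × 4/14 × 3/13 = 60/2730 = 2/91.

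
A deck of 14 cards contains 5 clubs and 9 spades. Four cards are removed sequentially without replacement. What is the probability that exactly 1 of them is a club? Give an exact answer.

One ordering (a club drawn first) has probability 5/14 × 9/13 × 8/12 × 7/11 = 2520/24024 = 15/143.
There are C(4,1) = 4 such orderings, each equally likely, so P = 4 × 15/143 = 60/143.

60/143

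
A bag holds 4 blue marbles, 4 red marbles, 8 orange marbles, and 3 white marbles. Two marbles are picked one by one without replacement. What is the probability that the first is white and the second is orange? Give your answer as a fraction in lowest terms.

Each draw changes the counts, so multiply the conditional probabilities along the sequence:
P = 3/19 × 8/18 = 24/342 = 4/57.

4/57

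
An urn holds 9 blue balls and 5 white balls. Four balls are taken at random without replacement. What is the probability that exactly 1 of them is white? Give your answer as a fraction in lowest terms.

60/143

One ordering (white drawn first) has probability 5/14 × 9/13 × 8/12 × 7/11 = 2520/24024 = 15/143.
There are C(4,1) = 4 such orderings, each equally likely, so P = 4 × 15/143 = 60/143.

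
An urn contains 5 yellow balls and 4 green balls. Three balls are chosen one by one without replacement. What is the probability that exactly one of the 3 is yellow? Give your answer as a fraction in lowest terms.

One ordering (yellow drawn first) has probability 5/9 × 4/8 × 3/7 = 60/504 = 5/42.
There are C(3,1) = 3 such orderings, each equally likely, so P = 3 × 5/42 = 5/14.

5/14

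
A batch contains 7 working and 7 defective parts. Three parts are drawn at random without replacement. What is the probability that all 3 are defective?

P(every draw is defective) = 7/14 × 6/13 × 5/12 = 210/2184 = 5/52.

5/52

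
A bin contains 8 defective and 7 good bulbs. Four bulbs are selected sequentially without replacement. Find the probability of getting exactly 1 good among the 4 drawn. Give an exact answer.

One ordering (good drawn first) has probability 7/15 × 8/14 × 7/13 × 6/12 = 2352/32760 = 14/195.
There are C(4,1) = 4 such orderings, each equally likely, so P = 4 × 14/195 = 56/195.

56/195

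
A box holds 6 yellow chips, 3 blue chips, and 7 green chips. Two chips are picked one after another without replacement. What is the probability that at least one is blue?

P(no blue) = 13/16 × 12/15 = 156/240 = 13/20.
P(at least one) = 1 − 13/20 = 7/20.

7/20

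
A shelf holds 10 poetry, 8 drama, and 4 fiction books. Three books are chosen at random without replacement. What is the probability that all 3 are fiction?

P(all fiction) = 4/22 × 3/21 × 2/20 = 24/9240 = 1/385.

1/385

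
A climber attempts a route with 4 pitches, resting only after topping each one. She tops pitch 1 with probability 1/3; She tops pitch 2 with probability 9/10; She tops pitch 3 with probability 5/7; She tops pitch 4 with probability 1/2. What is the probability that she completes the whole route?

Multiplying along the chain,
P = 1/3 × 9/10 × 5/7 × 1/2 = 45/420 = 3/28.

3/28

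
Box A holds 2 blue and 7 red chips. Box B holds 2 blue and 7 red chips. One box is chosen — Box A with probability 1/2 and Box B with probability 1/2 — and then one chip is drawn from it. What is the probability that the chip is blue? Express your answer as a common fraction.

From Box A: P(blue) = 2/9.
From Box B: P(blue) = 2/9.
Total probability = (1/2)(2/9) + (1/2)(2/9) = 2/9.

2/9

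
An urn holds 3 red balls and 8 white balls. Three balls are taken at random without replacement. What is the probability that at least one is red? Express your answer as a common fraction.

P(no red) = 8/11 × 7/10 × 6/9 = 336/990 = 56/165.
P(at least one) = 1 − 56/165 = 109/165.

109/165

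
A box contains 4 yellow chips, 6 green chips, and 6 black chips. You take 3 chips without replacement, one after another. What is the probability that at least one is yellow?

17/28

P(no yellow) = 12/16 × 11/15 × 10/14 = 1320/3360 = 11/28.
P(at least one) = 1 − 11/28 = 17/28.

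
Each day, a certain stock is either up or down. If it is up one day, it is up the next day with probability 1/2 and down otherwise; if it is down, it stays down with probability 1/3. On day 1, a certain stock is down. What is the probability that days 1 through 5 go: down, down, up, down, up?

2/27

Day 1 is given. For each transition, use the conditional probability from the current state:
P(down | down) = 1/3; P(up | down) = 2/3; P(down | up) = 1/2; P(up | down) = 2/3.
P = 1/3 × 2/3 × 1/2 × 2/3 = 4/54 = 2/27.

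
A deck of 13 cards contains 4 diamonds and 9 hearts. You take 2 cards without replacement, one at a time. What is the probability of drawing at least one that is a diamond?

7/13

P(no diamonds) = 9/13 × 8/12 = 72/156 = 6/13.
P(at least one) = 1 − 6/13 = 7/13.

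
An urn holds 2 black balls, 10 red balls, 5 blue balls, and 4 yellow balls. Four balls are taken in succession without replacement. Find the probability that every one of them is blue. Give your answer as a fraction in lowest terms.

1/1197

P(all blue) = 5/21 × 4/20 × 3/19 × 2/18 = 120/143640 = 1/1197.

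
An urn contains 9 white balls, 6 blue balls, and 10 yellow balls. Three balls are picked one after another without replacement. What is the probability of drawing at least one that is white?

87/115

P(no white) = 16/25 × 15/24 × 14/23 = 3360/13800 = 28/115.
P(at least one) = 1 − 28/115 = 87/115.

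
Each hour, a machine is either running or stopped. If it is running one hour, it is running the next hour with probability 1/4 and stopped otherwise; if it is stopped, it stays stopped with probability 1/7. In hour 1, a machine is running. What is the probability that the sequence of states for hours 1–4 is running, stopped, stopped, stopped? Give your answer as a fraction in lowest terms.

3/196

Hour 1 is given. For each transition, use the conditional probability from the current state:
P(stopped | running) = 3/4; P(stopped | stopped) = 1/7; P(stopped | stopped) = 1/7.
P = 3/4 × 1/7 × 1/7 = 3/196.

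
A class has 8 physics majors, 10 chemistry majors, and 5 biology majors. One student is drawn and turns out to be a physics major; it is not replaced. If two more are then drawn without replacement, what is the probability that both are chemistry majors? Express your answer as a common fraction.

After the first draw, 10 of the remaining 22 students are chemistry majors.
P = 10/22 × 9/21 = 90/462 = 15/77.

15/77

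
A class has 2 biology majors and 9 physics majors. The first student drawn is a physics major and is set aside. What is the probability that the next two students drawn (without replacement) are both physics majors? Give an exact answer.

After the first draw, 8 of the remaining 10 students are physics majors.
P = 8/10 × 7/9 = 56/90 = 28/45.

28/45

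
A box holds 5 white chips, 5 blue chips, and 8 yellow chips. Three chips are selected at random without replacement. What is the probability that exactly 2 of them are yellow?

35/102

One ordering (yellow drawn first) has probability 8/18 × 7/17 × 10/16 = 560/4896 = 35/306.
There are C(3,2) = 3 such orderings, each equally likely, so P = 3 × 35/306 = 35/102.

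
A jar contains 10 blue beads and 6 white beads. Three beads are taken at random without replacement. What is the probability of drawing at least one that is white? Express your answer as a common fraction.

P(no white) = 10/16 × 9/15 × 8/14 = 720/3360 = 3/14.
P(at least one) = 1 − 3/14 = 11/14.

11/14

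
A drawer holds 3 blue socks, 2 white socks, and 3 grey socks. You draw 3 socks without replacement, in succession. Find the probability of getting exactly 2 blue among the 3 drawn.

One ordering (blue drawn first) has probability 3/8 × 2/7 × 5/6 = 30/336 = 5/56.
There are C(3,2) = 3 such orderings, each equally likely, so P = 3 × 5/56 = 15/56.

15/56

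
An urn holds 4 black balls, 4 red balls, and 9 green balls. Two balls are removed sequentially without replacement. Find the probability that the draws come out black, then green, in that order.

9/68

Each draw changes the counts, so multiply the conditional probabilities along the sequence:
P = 4/17 × 9/16 = 36/272 = 9/68.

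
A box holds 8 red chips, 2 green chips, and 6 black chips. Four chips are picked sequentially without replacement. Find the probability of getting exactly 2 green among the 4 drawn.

One ordering (green drawn first) has probability 2/16 × 1/15 × 14/14 × 13/13 = 364/43680 = 1/120.
There are C(4,2) = 6 such orderings, each equally likely, so P = 6 × 1/120 = 1/20.

1/20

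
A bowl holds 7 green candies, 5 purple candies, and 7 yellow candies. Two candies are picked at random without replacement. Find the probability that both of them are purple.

P(all purple) = 5/19 × 4/18 = 20/342 = 10/171.

10/171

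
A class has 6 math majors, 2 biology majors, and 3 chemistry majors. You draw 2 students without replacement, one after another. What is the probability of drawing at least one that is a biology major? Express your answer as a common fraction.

P(no biology majors) = 9/11 × 8/10 = 72/110 = 36/55.
P(at least one) = 1 − 36/55 = 19/55.

19/55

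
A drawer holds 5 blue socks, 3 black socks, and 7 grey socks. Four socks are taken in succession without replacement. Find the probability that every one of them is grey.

1/39

P(every draw is grey) = 7/15 × 6/14 × 5/13 × 4/12 = 840/32760 = 1/39.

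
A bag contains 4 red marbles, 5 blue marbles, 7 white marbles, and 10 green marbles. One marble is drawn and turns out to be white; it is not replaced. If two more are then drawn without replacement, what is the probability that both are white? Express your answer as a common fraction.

1/20

After the first draw, 6 of the remaining 25 marbles are white.
P = 6/25 × 5/24 = 30/600 = 1/20.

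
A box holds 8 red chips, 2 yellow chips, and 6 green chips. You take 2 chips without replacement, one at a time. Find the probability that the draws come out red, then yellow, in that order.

Each draw changes the counts, so multiply the conditional probabilities along the sequence:
P = 8/16 × 2/15 = 16/240 = 1/15.

1/15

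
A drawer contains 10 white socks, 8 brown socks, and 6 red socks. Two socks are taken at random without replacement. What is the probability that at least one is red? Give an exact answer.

P(no red) = 18/24 × 17/23 = 306/552 = 51/92.
P(at least one) = 1 − 51/92 = 41/92.

41/92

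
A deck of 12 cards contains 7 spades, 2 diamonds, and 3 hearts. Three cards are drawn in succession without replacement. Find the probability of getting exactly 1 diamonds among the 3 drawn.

9/22

One ordering (a diamond drawn first) has probability 2/12 × 10/11 × 9/10 = 180/1320 = 3/22.
There are C(3,1) = 3 such orderings, each equally likely, so P = 3 × 3/22 = 9/22.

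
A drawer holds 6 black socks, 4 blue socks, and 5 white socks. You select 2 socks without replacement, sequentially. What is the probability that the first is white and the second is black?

Multiply the probability of each draw given the previous ones:
P = 5/15 × 6/14 = 30/210 = 1/7.

1/7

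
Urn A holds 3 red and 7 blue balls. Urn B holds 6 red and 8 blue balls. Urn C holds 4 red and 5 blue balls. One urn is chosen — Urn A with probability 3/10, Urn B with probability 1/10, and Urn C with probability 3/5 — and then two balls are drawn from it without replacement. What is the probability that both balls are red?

621/4550

From Urn A: P(both red) = (3/10)(2/9) = 1/15.
From Urn B: P(both red) = (6/14)(5/13) = 15/91.
From Urn C: P(both red) = (4/9)(3/8) = 1/6.
Total probability = (3/10)(1/15) + (1/10)(15/91) + (3/5)(1/6) = 621/4550.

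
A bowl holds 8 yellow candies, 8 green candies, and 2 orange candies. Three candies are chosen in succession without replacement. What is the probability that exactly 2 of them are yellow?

35/102

One ordering (yellow drawn first) has probability 8/18 × 7/17 × 10/16 = 560/4896 = 35/306.
There are C(3,2) = 3 such orderings, each equally likely, so P = 3 × 35/306 = 35/102.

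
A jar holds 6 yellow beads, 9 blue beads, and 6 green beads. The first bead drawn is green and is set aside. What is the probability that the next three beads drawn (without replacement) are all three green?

With the first bead removed, 5 green remain out of 20.
P = 5/20 × 4/19 × 3/18 = 60/6840 = 1/114.

1/114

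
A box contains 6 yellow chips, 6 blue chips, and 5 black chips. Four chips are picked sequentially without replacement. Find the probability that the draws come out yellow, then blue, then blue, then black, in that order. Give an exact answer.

Each draw changes the counts, so multiply the conditional probabilities along the sequence:
P = 6/17 × 6/16 × 5/15 × 5/14 = 900/57120 = 15/952.

15/952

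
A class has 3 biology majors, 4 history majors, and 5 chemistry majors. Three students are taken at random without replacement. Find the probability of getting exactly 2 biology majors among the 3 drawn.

27/220

One ordering (biology majors drawn first) has probability 3/12 × 2/11 × 9/10 = 54/1320 = 9/220.
There are C(3,2) = 3 such orderings, each equally likely, so P = 3 × 9/220 = 27/220.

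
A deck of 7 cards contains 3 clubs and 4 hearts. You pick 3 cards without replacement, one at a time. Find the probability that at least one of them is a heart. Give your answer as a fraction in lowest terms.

P(no hearts) = 3/7 × 2/6 × 1/5 = 6/210 = 1/35.
P(at least one) = 1 − 1/35 = 34/35.

34/35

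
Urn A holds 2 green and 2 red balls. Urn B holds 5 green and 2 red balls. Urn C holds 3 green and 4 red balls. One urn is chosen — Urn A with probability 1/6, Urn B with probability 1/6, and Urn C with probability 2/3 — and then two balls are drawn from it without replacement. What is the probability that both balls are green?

From Urn A: P(both green) = (2/4)(1/3) = 1/6.
From Urn B: P(both green) = (5/7)(4/6) = 10/21.
From Urn C: P(both green) = (3/7)(2/6) = 1/7.
Total probability = (1/6)(1/6) + (1/6)(10/21) + (2/3)(1/7) = 17/84.

17/84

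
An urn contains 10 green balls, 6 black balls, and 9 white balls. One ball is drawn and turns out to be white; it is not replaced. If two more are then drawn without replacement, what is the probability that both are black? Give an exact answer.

With the first ball removed, 6 black remain out of 24.
P = 6/24 × 5/23 = 30/552 = 5/92.

5/92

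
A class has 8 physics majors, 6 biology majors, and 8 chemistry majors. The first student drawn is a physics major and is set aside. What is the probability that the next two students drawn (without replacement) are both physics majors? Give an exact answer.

1/10

After the first draw, 7 of the remaining 21 students are physics majors.
P = 7/21 × 6/20 = 42/420 = 1/10.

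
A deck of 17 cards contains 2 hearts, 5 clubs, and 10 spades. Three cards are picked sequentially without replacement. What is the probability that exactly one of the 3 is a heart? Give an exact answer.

21/68

One ordering (a heart drawn first) has probability 2/17 × 15/16 × 14/15 = 420/4080 = 7/68.
There are C(3,1) = 3 such orderings, each equally likely, so P = 3 × 7/68 = 21/68.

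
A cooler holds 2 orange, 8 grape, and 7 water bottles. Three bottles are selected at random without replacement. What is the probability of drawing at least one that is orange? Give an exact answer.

P(no orange) = 15/17 × 14/16 × 13/15 = 2730/4080 = 91/136.
P(at least one) = 1 − 91/136 = 45/136.

45/136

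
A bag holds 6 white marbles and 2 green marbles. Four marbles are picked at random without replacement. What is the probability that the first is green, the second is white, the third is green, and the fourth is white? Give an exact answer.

1/28

Each draw changes the counts, so multiply the conditional probabilities along the sequence:
P = 2/8 × 6/7 × 1/6 × 5/5 = 60/1680 = 1/28.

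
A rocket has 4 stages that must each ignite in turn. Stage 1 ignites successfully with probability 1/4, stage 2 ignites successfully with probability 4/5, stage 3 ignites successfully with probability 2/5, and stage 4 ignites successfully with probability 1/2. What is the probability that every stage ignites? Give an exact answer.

1/25

Each stage is reached only if all earlier stages succeed, so
P = 1/4 × 4/5 × 2/5 × 1/2 = 8/200 = 1/25.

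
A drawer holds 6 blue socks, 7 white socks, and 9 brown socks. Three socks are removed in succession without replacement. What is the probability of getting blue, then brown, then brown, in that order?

18/385

Chain rule:
P = 6/22 × 9/21 × 8/20 = 432/9240 = 18/385.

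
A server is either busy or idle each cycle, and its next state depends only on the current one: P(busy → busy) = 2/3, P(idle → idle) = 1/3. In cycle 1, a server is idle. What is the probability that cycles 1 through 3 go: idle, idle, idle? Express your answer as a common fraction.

1/9

Cycle 1 is given. For each transition, use the conditional probability from the current state:
P(idle | idle) = 1/3; P(idle | idle) = 1/3.
P = 1/3 × 1/3 = 1/9.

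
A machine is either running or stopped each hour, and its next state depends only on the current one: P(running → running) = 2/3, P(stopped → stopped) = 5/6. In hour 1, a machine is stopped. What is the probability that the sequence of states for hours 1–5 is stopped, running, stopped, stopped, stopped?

Hour 1 is given. For each transition, use the conditional probability from the current state:
P(running | stopped) = 1/6; P(stopped | running) = 1/3; P(stopped | stopped) = 5/6; P(stopped | stopped) = 5/6.
P = 1/6 × 1/3 × 5/6 × 5/6 = 25/648.

25/648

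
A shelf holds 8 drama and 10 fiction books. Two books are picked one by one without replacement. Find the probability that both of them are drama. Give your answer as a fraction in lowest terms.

P = 8/18 × 7/17 = 56/306 = 28/153.

28/153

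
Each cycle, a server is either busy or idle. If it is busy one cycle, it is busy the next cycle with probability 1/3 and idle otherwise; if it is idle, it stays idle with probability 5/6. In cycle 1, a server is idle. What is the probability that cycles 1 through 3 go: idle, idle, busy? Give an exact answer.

Cycle 1 is given. For each transition, use the conditional probability from the current state:
P(idle | idle) = 5/6; P(busy | idle) = 1/6.
P = 5/6 × 1/6 = 5/36.

5/36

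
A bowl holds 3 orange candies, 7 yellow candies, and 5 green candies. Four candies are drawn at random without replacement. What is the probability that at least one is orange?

58/91

P(no orange) = 12/15 × 11/14 × 10/13 × 9/12 = 11880/32760 = 33/91.
P(at least one) = 1 − 33/91 = 58/91.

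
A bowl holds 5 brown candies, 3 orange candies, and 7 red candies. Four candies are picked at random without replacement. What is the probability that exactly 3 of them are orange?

One ordering (orange drawn first) has probability 3/15 × 2/14 × 1/13 × 12/12 = 72/32760 = 1/455.
There are C(4,3) = 4 such orderings, each equally likely, so P = 4 × 1/455 = 4/455.

4/455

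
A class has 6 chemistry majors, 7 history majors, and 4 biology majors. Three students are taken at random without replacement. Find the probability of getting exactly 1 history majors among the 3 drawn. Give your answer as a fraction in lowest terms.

One ordering (a history major drawn first) has probability 7/17 × 10/16 × 9/15 = 630/4080 = 21/136.
There are C(3,1) = 3 such orderings, each equally likely, so P = 3 × 21/136 = 63/136.

63/136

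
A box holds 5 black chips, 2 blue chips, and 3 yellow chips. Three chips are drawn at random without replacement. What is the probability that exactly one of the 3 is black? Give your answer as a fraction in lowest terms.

One ordering (black drawn first) has probability 5/10 × 5/9 × 4/8 = 100/720 = 5/36.
There are C(3,1) = 3 such orderings, each equally likely, so P = 3 × 5/36 = 5/12.

5/12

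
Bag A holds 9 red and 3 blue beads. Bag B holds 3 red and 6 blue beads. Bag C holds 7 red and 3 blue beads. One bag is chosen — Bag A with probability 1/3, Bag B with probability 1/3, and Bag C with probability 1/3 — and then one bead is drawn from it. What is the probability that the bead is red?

107/180

From Bag A: P(red) = 9/12.
From Bag B: P(red) = 3/9.
From Bag C: P(red) = 7/10.
Total probability = (1/3)(9/12) + (1/3)(3/9) + (1/3)(7/10) = 107/180.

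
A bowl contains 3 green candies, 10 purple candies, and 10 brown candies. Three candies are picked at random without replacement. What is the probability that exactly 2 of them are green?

60/1771

One ordering (green drawn first) has probability 3/23 × 2/22 × 20/21 = 120/10626 = 20/1771.
There are C(3,2) = 3 such orderings, each equally likely, so P = 3 × 20/1771 = 60/1771.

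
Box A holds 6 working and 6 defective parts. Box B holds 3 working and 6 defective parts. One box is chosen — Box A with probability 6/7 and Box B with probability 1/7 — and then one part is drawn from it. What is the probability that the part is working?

10/21

From Box A: P(working) = 6/12.
From Box B: P(working) = 3/9.
Total probability = (6/7)(6/12) + (1/7)(3/9) = 10/21.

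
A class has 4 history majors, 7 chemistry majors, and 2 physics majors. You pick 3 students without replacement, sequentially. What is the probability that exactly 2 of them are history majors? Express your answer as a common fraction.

One ordering (history majors drawn first) has probability 4/13 × 3/12 × 9/11 = 108/1716 = 9/143.
There are C(3,2) = 3 such orderings, each equally likely, so P = 3 × 9/143 = 27/143.

27/143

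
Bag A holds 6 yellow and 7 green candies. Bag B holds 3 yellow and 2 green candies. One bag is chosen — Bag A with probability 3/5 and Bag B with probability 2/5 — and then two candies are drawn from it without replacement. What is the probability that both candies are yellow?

153/650

From Bag A: P(both yellow) = (6/13)(5/12) = 5/26.
From Bag B: P(both yellow) = (3/5)(2/4) = 3/10.
Total probability = (3/5)(5/26) + (2/5)(3/10) = 153/650.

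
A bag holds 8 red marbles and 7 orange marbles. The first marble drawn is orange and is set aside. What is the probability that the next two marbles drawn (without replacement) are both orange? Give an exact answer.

15/91

With the first marble removed, 6 orange remain out of 14.
P = 6/14 × 5/13 = 30/182 = 15/91.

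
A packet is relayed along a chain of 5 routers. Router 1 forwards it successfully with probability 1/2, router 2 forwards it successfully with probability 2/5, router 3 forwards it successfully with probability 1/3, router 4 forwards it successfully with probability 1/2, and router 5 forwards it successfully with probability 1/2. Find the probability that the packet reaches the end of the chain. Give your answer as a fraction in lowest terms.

Each stage is reached only if all earlier stages succeed, so
P = 1/2 × 2/5 × 1/3 × 1/2 × 1/2 = 2/120 = 1/60.

1/60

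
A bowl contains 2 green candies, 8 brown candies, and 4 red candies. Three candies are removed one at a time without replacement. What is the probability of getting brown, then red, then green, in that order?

8/273

Multiply the probability of each draw given the previous ones:
P = 8/14 × 4/13 × 2/12 = 64/2184 = 8/273.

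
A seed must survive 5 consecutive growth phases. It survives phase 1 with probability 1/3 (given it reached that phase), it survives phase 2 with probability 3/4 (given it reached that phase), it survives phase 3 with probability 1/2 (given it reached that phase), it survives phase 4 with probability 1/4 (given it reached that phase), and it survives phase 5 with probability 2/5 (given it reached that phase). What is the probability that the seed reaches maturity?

Each stage is reached only if all earlier stages succeed, so
P = 1/3 × 3/4 × 1/2 × 1/4 × 2/5 = 6/480 = 1/80.

1/80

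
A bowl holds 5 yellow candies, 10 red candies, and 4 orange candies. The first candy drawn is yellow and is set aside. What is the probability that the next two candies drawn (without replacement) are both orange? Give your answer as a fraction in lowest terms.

After the first draw, 4 of the remaining 18 candies are orange.
P = 4/18 × 3/17 = 12/306 = 2/51.

2/51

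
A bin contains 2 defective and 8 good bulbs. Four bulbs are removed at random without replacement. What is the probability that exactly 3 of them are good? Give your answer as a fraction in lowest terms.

One ordering (good drawn first) has probability 8/10 × 7/9 × 6/8 × 2/7 = 672/5040 = 2/15.
There are C(4,3) = 4 such orderings, each equally likely, so P = 4 × 2/15 = 8/15.

8/15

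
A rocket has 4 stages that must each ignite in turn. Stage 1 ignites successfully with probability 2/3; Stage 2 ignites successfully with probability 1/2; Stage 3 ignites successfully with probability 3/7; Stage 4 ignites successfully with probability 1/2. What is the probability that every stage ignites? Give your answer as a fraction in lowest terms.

1/14

Each stage is reached only if all earlier stages succeed, so
P = 2/3 × 1/2 × 3/7 × 1/2 = 6/84 = 1/14.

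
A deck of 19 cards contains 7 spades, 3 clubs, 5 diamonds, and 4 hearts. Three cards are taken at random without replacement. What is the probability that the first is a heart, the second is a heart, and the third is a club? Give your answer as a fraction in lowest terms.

2/323

Each draw changes the counts, so multiply the conditional probabilities along the sequence:
P = 4/19 × 3/18 × 3/17 = 36/5814 = 2/323.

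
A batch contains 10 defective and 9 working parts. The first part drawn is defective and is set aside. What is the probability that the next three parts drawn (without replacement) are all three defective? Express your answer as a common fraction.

After the first draw, 9 of the remaining 18 parts are defective.
P = 9/18 × 8/17 × 7/16 = 504/4896 = 7/68.

7/68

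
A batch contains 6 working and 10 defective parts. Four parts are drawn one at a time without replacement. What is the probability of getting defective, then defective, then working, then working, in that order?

45/728

Each draw changes the counts, so multiply the conditional probabilities along the sequence:
P = 10/16 × 9/15 × 6/14 × 5/13 = 2700/43680 = 45/728.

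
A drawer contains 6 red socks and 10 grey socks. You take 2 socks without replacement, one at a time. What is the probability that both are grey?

3/8

P(every draw is grey) = 10/16 × 9/15 = 90/240 = 3/8.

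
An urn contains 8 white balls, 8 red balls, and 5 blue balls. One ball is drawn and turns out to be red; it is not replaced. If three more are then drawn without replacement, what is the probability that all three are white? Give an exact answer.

After the first draw, 8 of the remaining 20 balls are white.
P = 8/20 × 7/19 × 6/18 = 336/6840 = 14/285.

14/285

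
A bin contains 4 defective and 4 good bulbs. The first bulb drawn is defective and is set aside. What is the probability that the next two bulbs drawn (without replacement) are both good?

2/7

With the first bulb removed, 4 good remain out of 7.
P = 4/7 × 3/6 = 12/42 = 2/7.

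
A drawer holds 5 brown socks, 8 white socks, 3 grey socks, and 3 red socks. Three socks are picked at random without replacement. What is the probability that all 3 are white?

56/969

P(all white) = 8/19 × 7/18 × 6/17 = 336/5814 = 56/969.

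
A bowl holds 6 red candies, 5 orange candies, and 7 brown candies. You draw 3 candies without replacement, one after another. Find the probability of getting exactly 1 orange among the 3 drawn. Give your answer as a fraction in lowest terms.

65/136

One ordering (orange drawn first) has probability 5/18 × 13/17 × 12/16 = 780/4896 = 65/408.
There are C(3,1) = 3 such orderings, each equally likely, so P = 3 × 65/408 = 65/136.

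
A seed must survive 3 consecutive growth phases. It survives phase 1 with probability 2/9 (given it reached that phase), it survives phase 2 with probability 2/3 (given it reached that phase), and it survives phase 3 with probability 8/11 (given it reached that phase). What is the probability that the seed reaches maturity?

32/297

Each stage is reached only if all earlier stages succeed, so
P = 2/9 × 2/3 × 8/11 = 32/297.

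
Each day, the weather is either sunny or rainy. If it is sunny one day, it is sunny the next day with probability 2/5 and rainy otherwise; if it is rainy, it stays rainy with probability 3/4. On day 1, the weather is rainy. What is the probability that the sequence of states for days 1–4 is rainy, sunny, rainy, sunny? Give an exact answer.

Day 1 is given. For each transition, use the conditional probability from the current state:
P(sunny | rainy) = 1/4; P(rainy | sunny) = 3/5; P(sunny | rainy) = 1/4.
P = 1/4 × 3/5 × 1/4 = 3/80.

3/80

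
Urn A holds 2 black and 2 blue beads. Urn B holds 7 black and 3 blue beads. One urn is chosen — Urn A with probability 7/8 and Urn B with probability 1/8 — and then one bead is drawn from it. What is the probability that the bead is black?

From Urn A: P(black) = 2/4.
From Urn B: P(black) = 7/10.
Total probability = (7/8)(2/4) + (1/8)(7/10) = 21/40.

21/40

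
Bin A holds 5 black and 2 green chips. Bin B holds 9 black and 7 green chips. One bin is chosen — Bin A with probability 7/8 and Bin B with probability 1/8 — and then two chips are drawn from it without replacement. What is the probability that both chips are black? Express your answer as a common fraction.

From Bin A: P(both black) = (5/7)(4/6) = 10/21.
From Bin B: P(both black) = (9/16)(8/15) = 3/10.
Total probability = (7/8)(10/21) + (1/8)(3/10) = 109/240.

109/240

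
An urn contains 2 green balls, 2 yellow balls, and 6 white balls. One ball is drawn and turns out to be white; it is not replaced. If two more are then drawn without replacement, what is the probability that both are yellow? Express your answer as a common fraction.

1/36

With the first ball removed, 2 yellow remain out of 9.
P = 2/9 × 1/8 = 2/72 = 1/36.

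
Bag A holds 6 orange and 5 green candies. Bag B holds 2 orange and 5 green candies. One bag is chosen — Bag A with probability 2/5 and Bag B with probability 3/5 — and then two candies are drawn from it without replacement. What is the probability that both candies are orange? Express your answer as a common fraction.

53/385

From Bag A: P(both orange) = (6/11)(5/10) = 3/11.
From Bag B: P(both orange) = (2/7)(1/6) = 1/21.
Total probability = (2/5)(3/11) + (3/5)(1/21) = 53/385.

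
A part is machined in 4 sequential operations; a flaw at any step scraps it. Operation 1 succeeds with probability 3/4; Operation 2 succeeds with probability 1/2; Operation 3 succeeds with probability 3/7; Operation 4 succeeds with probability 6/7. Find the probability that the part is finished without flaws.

The events are sequential, so multiply the conditional probabilities:
P = 3/4 × 1/2 × 3/7 × 6/7 = 54/392 = 27/196.

27/196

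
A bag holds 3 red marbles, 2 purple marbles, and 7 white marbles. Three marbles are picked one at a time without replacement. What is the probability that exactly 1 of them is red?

One ordering (red drawn first) has probability 3/12 × 9/11 × 8/10 = 216/1320 = 9/55.
There are C(3,1) = 3 such orderings, each equally likely, so P = 3 × 9/55 = 27/55.

27/55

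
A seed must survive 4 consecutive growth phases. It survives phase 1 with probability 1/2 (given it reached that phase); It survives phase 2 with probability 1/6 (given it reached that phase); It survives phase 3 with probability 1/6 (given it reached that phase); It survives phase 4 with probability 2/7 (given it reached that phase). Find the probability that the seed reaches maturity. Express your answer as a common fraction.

The events are sequential, so multiply the conditional probabilities:
P = 1/2 × 1/6 × 1/6 × 2/7 = 2/504 = 1/252.

1/252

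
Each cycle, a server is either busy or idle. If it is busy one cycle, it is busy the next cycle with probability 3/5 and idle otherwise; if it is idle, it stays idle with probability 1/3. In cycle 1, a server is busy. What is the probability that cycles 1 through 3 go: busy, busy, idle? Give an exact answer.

6/25

Cycle 1 is given. For each transition, use the conditional probability from the current state:
P(busy | busy) = 3/5; P(idle | busy) = 2/5.
P = 3/5 × 2/5 = 6/25.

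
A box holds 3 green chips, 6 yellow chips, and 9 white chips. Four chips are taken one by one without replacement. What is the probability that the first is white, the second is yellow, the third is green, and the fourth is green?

3/680

Each draw changes the counts, so multiply the conditional probabilities along the sequence:
P = 9/18 × 6/17 × 3/16 × 2/15 = 324/73440 = 3/680.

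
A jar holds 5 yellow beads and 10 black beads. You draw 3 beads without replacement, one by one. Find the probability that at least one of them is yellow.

67/91

P(no yellow) = 10/15 × 9/14 × 8/13 = 720/2730 = 24/91.
P(at least one) = 1 − 24/91 = 67/91.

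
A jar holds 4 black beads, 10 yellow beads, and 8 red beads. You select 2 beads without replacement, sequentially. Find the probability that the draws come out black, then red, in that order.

16/231

Chain rule:
P = 4/22 × 8/21 = 32/462 = 16/231.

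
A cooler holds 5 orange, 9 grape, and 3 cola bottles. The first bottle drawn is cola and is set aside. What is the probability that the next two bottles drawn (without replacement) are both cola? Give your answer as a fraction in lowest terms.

1/120

With the first bottle removed, 2 cola remain out of 16.
P = 2/16 × 1/15 = 2/240 = 1/120.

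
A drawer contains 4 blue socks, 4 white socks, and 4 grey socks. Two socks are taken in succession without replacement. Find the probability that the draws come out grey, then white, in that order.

Multiply the probability of each draw given the previous ones:
P = 4/12 × 4/11 = 16/132 = 4/33.

4/33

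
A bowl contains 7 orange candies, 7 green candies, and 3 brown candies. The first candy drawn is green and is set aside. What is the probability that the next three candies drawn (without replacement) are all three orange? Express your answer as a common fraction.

1/16

With the first candy removed, 7 orange remain out of 16.
P = 7/16 × 6/15 × 5/14 = 210/3360 = 1/16.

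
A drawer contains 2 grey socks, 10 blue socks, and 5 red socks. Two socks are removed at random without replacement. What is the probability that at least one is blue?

115/136

P(no blue) = 7/17 × 6/16 = 42/272 = 21/136.
P(at least one) = 1 − 21/136 = 115/136.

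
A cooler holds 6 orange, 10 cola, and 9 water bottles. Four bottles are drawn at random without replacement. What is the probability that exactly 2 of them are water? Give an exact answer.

One ordering (water drawn first) has probability 9/25 × 8/24 × 16/23 × 15/22 = 17280/303600 = 72/1265.
There are C(4,2) = 6 such orderings, each equally likely, so P = 6 × 72/1265 = 432/1265.

432/1265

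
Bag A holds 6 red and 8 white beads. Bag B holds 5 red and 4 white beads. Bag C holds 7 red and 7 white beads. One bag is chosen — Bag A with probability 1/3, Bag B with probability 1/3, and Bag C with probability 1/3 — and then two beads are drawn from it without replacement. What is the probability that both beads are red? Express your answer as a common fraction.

1103/4914

From Bag A: P(both red) = (6/14)(5/13) = 15/91.
From Bag B: P(both red) = (5/9)(4/8) = 5/18.
From Bag C: P(both red) = (7/14)(6/13) = 3/13.
Total probability = (1/3)(15/91) + (1/3)(5/18) + (1/3)(3/13) = 1103/4914.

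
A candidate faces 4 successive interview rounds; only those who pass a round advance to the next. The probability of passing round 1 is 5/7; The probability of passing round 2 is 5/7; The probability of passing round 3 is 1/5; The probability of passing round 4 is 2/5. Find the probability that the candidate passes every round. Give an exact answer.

Each stage is reached only if all earlier stages succeed, so
P = 5/7 × 5/7 × 1/5 × 2/5 = 50/1225 = 2/49.

2/49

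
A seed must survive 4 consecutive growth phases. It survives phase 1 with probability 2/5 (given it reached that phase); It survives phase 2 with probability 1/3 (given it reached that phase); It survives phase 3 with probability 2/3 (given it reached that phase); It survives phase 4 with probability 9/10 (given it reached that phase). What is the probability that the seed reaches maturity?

2/25

Each stage is reached only if all earlier stages succeed, so
P = 2/5 × 1/3 × 2/3 × 9/10 = 36/450 = 2/25.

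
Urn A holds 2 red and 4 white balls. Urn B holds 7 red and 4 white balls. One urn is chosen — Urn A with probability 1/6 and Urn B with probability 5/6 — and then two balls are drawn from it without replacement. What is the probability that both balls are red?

163/495

From Urn A: P(both red) = (2/6)(1/5) = 1/15.
From Urn B: P(both red) = (7/11)(6/10) = 21/55.
Total probability = (1/6)(1/15) + (5/6)(21/55) = 163/495.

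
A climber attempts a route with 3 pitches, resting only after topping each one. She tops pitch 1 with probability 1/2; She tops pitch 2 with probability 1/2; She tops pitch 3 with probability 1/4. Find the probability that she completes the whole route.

The events are sequential, so multiply the conditional probabilities:
P = 1/2 × 1/2 × 1/4 = 1/16.

1/16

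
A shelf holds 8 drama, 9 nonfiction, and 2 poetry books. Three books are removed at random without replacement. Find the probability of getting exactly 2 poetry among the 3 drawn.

1/57

One ordering (poetry drawn first) has probability 2/19 × 1/18 × 17/17 = 34/5814 = 1/171.
There are C(3,2) = 3 such orderings, each equally likely, so P = 3 × 1/171 = 1/57.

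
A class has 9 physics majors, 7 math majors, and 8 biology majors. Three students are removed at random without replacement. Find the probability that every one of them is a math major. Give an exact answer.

P(every draw is a math major) = 7/24 × 6/23 × 5/22 = 210/12144 = 35/2024.

35/2024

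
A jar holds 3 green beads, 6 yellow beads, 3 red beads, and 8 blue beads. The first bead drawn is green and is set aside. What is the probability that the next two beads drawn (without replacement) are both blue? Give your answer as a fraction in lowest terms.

28/171

With the first bead removed, 8 blue remain out of 19.
P = 8/19 × 7/18 = 56/342 = 28/171.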